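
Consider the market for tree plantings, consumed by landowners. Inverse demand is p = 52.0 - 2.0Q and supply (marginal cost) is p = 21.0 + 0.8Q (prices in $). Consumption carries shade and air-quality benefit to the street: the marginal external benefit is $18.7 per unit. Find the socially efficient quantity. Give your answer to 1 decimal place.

Social marginal benefit = demand + MEB = 70.7 - 2.0Q.
Set SMB = MC: 70.7 - 2.0Q = 21.0 + 0.8Q → Q* = 17.7500.

Q* = 17.8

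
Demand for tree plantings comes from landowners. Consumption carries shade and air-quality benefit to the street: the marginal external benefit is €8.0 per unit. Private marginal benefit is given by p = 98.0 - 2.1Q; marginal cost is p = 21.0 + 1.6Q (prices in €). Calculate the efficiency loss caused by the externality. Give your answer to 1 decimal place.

DWL = €8.6

Market equilibrium (private): 21.0 + 1.6Q = 98.0 - 2.1Q → Q_m = 20.8108.
Social marginal benefit = demand + MEB = 106.0 - 2.1Q.
Set SMB = MC: 106.0 - 2.1Q = 21.0 + 1.6Q → Q* = 22.9730.
The loss is the area between SMB and MC from Q* to Q_m; with linear curves that's a triangle of height MEB(Q_m).
DWL = ½ × 2.1622 × 8.0000 = 8.6488.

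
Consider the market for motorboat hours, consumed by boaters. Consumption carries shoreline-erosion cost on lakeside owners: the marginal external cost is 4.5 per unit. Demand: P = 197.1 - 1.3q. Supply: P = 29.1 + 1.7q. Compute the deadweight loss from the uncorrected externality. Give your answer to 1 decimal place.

DWL = 3.4

Market equilibrium (private): 29.1 + 1.7q = 197.1 - 1.3q → q_m = 56.0000.
Social marginal benefit = demand − MEC = 192.6 - 1.3q.
Set SMB = MC: 192.6 - 1.3q = 29.1 + 1.7q → q* = 54.5000.
The welfare-loss triangle has base |q_m − q*| and height MEC(q_m) (the vertical gap between SMB and MC is zero at q* and MEC at q_m).
DWL = ½ × 1.5000 × 4.5000 = 3.3750.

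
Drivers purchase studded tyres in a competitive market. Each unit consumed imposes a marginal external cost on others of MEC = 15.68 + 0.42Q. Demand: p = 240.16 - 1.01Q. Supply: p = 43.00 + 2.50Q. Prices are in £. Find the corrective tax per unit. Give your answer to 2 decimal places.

Social marginal benefit = demand − MEC = 224.48 - 1.43Q.
Set SMB = MC: 224.48 - 1.43Q = 43.00 + 2.50Q → Q* = 46.1781.
The Pigouvian tax equals MEC at Q*: 15.68 + 0.42×46.1781 = 35.0748.

tax = £35.07 per unit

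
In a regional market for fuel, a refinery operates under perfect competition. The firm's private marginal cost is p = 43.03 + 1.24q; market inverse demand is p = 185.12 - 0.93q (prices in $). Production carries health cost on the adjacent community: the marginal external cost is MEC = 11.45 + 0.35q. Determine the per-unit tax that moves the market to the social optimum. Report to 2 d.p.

Social marginal cost = private MC + MEC = 54.48 + 1.59q.
Set SMC = demand: 54.48 + 1.59q = 185.12 - 0.93q → q* = 51.8413.
The Pigouvian tax equals MEC at q*: 11.45 + 0.35×51.8413 = 29.5945.

tax = $29.59 per unit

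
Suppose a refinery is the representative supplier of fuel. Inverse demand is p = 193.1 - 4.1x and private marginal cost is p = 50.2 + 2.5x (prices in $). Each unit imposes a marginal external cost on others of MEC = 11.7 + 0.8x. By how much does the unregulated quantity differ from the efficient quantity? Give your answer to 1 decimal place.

Market equilibrium (private): 50.2 + 2.5x = 193.1 - 4.1x → x_m = 21.6515.
Social marginal cost = private MC + MEC = 61.9 + 3.3x.
Set SMC = demand: 61.9 + 3.3x = 193.1 - 4.1x → x* = 17.7297.
Gap = |21.6515 − 17.7297| = 3.9218.

3.9 units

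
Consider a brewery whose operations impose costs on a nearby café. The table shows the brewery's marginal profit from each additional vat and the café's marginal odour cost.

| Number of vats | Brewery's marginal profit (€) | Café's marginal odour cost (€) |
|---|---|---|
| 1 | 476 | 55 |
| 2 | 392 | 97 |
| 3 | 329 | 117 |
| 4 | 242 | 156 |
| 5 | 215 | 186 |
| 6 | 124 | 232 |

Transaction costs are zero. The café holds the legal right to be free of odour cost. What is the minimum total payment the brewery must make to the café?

€611

Efficient level: marginal profit ≥ marginal odour cost through level 5, so k* = 5.
With the café holding the right, the brewery must at least compensate total damage at k*: 55 + 97 + 117 + 156 + 186 = 611.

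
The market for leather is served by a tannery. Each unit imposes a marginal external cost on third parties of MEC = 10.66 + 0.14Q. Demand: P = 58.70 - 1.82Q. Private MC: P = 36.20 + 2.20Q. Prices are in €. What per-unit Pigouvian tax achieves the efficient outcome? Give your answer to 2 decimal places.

Social marginal cost = private MC + MEC = 46.86 + 2.34Q.
Set SMC = demand: 46.86 + 2.34Q = 58.70 - 1.82Q → Q* = 2.8462.
The Pigouvian tax equals MEC at Q*: 10.66 + 0.14×2.8462 = 11.0585.

tax = €11.06 per unit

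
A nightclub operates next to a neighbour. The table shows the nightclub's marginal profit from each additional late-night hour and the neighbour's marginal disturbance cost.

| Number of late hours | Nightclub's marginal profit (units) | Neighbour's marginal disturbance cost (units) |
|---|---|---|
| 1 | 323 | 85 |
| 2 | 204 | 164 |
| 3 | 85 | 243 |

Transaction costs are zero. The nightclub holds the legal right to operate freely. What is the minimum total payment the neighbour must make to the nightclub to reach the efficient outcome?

85

Left alone the nightclub would choose level 3 (marginal profit stays positive).
Efficient level: k* = 2 (marginal profit ≥ marginal disturbance cost through 2).
The neighbour must at least cover the nightclub's forgone profit from cutting 3→2: 85 = 85.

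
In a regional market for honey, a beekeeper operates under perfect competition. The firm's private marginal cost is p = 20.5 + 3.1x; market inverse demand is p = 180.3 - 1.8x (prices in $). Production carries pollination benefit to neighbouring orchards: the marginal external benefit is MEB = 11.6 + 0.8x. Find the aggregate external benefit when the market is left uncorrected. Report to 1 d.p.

$803.7

Market equilibrium (private): 20.5 + 3.1x = 180.3 - 1.8x → x_m = 32.6122.
Total external benefit = ∫₀^{x_m} (11.6 + 0.8x) dx = 11.6×32.6122 + ½×0.8×32.6122² = 803.7238.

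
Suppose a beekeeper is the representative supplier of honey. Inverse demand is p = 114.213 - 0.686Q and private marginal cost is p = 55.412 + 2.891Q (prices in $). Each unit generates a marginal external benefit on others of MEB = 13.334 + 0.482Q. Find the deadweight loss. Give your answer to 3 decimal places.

Market equilibrium (private): 55.412 + 2.891Q = 114.213 - 0.686Q → Q_m = 16.4386.
Social marginal cost = private MC − MEB = 42.078 + 2.409Q.
Set SMC = demand: 42.078 + 2.409Q = 114.213 - 0.686Q → Q* = 23.3069.
The welfare-loss triangle has base |Q_m − Q*| and height MEB(Q_m) (the vertical gap between SMC and demand is zero at Q* and MEB at Q_m).
DWL = ½ × 6.8683 × 21.2574 = 73.0011.

DWL = $73.001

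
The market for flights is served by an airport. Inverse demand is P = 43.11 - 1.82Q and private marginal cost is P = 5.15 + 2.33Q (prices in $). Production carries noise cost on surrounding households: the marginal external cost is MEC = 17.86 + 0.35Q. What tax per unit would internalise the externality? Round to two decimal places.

tax = $19.42 per unit

Social marginal cost = private MC + MEC = 23.01 + 2.68Q.
Set SMC = demand: 23.01 + 2.68Q = 43.11 - 1.82Q → Q* = 4.4667.
The Pigouvian tax equals MEC at Q*: 17.86 + 0.35×4.4667 = 19.4233.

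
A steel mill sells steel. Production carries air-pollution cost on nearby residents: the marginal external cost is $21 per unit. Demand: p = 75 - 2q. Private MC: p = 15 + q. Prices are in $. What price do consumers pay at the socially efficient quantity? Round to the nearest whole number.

Social marginal cost = private MC + MEC = 36 + q.
Set SMC = demand: 36 + q = 75 - 2q → q* = 13.0000.
Consumer price on the demand curve at q*: 75 − 2×13.0000 = 49.0000.

P = $49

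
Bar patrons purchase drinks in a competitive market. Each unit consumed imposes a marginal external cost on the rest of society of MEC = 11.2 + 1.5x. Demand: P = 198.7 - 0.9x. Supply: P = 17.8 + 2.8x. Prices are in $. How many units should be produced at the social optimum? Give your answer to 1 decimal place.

Social marginal benefit = demand − MEC = 187.5 - 2.4x.
Set SMB = MC: 187.5 - 2.4x = 17.8 + 2.8x → x* = 32.6346.

x* = 32.6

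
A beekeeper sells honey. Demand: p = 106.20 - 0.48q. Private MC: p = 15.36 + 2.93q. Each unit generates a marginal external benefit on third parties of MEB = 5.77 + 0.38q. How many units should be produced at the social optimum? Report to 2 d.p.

Social marginal cost = private MC − MEB = 9.59 + 2.55q.
Set SMC = demand: 9.59 + 2.55q = 106.20 - 0.48q → q* = 31.8845.

q* = 31.88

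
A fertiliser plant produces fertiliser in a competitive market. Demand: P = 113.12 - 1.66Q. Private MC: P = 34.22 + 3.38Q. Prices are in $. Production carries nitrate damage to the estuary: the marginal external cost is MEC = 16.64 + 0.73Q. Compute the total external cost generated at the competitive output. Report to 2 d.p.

Market equilibrium (private): 34.22 + 3.38Q = 113.12 - 1.66Q → Q_m = 15.6548.
Total external cost = ∫₀^{Q_m} (16.64 + 0.73Q) dQ = 16.64×15.6548 + ½×0.73×15.6548² = 349.9474.

$349.95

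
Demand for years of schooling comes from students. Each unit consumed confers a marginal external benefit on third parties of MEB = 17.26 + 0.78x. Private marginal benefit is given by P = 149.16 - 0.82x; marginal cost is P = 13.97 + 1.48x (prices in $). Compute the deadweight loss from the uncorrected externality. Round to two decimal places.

Market equilibrium (private): 13.97 + 1.48x = 149.16 - 0.82x → x_m = 58.7783.
Social marginal benefit = demand + MEB = 166.42 - 0.04x.
Set SMB = MC: 166.42 - 0.04x = 13.97 + 1.48x → x* = 100.2961.
The welfare-loss triangle has base |x_m − x*| and height MEB(x_m) (the vertical gap between SMB and MC is zero at x* and MEB at x_m).
DWL = ½ × 41.5178 × 63.1070 = 1310.0319.

DWL = $1310.03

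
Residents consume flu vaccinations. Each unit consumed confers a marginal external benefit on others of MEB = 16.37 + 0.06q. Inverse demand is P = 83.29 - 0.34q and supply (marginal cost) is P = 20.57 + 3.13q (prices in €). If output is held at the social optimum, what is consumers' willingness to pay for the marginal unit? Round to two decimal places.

P = €75.40

Social marginal benefit = demand + MEB = 99.66 - 0.28q.
Set SMB = MC: 99.66 - 0.28q = 20.57 + 3.13q → q* = 23.1935.
Consumer price on the demand curve at q*: 83.29 − 0.34×23.1935 = 75.4042.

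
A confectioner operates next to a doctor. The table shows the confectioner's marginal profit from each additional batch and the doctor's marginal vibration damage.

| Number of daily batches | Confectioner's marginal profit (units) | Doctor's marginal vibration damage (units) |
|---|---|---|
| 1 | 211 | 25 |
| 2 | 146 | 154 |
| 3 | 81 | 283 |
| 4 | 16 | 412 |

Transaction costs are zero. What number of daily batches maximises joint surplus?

Bargaining reaches the level where marginal profit last exceeds marginal vibration damage.
That holds through level 1 (211 ≥ 25) but not at 2 (146 < 154).

1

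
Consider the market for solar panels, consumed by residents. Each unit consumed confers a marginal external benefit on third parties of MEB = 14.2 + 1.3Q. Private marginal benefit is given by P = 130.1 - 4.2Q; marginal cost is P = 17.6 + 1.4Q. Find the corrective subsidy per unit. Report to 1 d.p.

Social marginal benefit = demand + MEB = 144.3 - 2.9Q.
Set SMB = MC: 144.3 - 2.9Q = 17.6 + 1.4Q → Q* = 29.4651.
The Pigouvian subsidy equals MEB at Q*: 14.2 + 1.3×29.4651 = 52.5046.

subsidy = 52.5 per unit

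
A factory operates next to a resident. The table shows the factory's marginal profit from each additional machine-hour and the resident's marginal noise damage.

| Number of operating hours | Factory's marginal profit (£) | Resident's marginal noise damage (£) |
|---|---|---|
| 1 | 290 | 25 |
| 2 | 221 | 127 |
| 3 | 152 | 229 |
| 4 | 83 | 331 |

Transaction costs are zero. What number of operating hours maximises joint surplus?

2

Bargaining reaches the level where marginal profit last exceeds marginal noise damage.
That holds through level 2 (221 ≥ 127) but not at 3 (152 < 229).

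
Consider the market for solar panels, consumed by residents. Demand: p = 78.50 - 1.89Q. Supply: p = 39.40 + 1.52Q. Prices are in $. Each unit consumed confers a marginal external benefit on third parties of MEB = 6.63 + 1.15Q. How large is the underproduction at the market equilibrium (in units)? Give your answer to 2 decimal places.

Market equilibrium (private): 39.40 + 1.52Q = 78.50 - 1.89Q → Q_m = 11.4663.
Social marginal benefit = demand + MEB = 85.13 - 0.74Q.
Set SMB = MC: 85.13 - 0.74Q = 39.40 + 1.52Q → Q* = 20.2345.
Gap = |11.4663 − 20.2345| = 8.7682.

8.77 units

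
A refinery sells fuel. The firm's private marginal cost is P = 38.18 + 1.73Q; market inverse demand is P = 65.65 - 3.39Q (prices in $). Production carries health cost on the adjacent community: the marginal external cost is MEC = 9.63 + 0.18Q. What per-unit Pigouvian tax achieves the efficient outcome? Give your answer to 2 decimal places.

tax = $10.24 per unit

Social marginal cost = private MC + MEC = 47.81 + 1.91Q.
Set SMC = demand: 47.81 + 1.91Q = 65.65 - 3.39Q → Q* = 3.3660.
The Pigouvian tax equals MEC at Q*: 9.63 + 0.18×3.3660 = 10.2359.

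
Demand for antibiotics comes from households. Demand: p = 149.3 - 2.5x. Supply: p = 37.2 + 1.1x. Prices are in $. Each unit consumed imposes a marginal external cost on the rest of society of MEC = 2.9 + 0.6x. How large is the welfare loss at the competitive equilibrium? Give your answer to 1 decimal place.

Market equilibrium (private): 37.2 + 1.1x = 149.3 - 2.5x → x_m = 31.1389.
Social marginal benefit = demand − MEC = 146.4 - 3.1x.
Set SMB = MC: 146.4 - 3.1x = 37.2 + 1.1x → x* = 26.0000.
Between x* and x_m the wedge MC − SMB runs linearly from 0 to MEC(x_m), so the loss is a triangle.
DWL = ½ × 5.1389 × 21.5833 = 55.4572.

DWL = $55.5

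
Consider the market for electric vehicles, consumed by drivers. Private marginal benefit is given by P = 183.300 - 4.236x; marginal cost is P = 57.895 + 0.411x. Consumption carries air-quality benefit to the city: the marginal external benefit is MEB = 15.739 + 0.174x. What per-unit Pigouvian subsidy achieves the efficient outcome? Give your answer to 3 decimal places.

Social marginal benefit = demand + MEB = 199.039 - 4.062x.
Set SMB = MC: 199.039 - 4.062x = 57.895 + 0.411x → x* = 31.5547.
The Pigouvian subsidy equals MEB at x*: 15.739 + 0.174×31.5547 = 21.2295.

subsidy = 21.230 per unit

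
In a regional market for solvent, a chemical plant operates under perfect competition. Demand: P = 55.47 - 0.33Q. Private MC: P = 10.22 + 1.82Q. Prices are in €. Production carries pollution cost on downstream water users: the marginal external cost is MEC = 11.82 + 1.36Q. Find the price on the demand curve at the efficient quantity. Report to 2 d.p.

Social marginal cost = private MC + MEC = 22.04 + 3.18Q.
Set SMC = demand: 22.04 + 3.18Q = 55.47 - 0.33Q → Q* = 9.5242.
Consumer price on the demand curve at Q*: 55.47 − 0.33×9.5242 = 52.3270.

P = €52.33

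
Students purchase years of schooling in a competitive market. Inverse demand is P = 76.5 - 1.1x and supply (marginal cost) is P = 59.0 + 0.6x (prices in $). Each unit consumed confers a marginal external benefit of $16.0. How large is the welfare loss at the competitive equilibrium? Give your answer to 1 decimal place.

DWL = $75.3

Market equilibrium (private): 59.0 + 0.6x = 76.5 - 1.1x → x_m = 10.2941.
Social marginal benefit = demand + MEB = 92.5 - 1.1x.
Set SMB = MC: 92.5 - 1.1x = 59.0 + 0.6x → x* = 19.7059.
Height of the DWL triangle at x_m is SMB(x_m) − MC(x_m) = MEB(x_m) = 16.0000.
DWL = ½ × 9.4118 × 16.0000 = 75.2944.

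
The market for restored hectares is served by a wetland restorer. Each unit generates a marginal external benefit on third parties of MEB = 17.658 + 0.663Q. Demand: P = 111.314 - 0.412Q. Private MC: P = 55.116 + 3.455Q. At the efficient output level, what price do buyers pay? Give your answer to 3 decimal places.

P = 101.817

Social marginal cost = private MC − MEB = 37.458 + 2.792Q.
Set SMC = demand: 37.458 + 2.792Q = 111.314 - 0.412Q → Q* = 23.0512.
Consumer price on the demand curve at Q*: 111.314 − 0.412×23.0512 = 101.8169.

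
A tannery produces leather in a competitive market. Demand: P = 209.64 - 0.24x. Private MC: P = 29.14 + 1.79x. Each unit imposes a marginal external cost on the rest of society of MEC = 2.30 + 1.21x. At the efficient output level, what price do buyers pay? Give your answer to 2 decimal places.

P = 196.44

Social marginal cost = private MC + MEC = 31.44 + 3.00x.
Set SMC = demand: 31.44 + 3.00x = 209.64 - 0.24x → x* = 55.0000.
Consumer price on the demand curve at x*: 209.64 − 0.24×55.0000 = 196.4400.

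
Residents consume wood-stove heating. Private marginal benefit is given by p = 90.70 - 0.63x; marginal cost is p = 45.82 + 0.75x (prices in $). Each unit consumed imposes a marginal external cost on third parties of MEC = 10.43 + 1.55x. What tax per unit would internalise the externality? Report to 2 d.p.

Social marginal benefit = demand − MEC = 80.27 - 2.18x.
Set SMB = MC: 80.27 - 2.18x = 45.82 + 0.75x → x* = 11.7577.
The Pigouvian tax equals MEC at x*: 10.43 + 1.55×11.7577 = 28.6544.

tax = $28.65 per unit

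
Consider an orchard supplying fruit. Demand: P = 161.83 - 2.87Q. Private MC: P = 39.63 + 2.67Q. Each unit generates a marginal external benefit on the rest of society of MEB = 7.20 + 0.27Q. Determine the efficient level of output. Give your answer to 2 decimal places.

Social marginal cost = private MC − MEB = 32.43 + 2.40Q.
Set SMC = demand: 32.43 + 2.40Q = 161.83 - 2.87Q → Q* = 24.5541.

Q* = 24.55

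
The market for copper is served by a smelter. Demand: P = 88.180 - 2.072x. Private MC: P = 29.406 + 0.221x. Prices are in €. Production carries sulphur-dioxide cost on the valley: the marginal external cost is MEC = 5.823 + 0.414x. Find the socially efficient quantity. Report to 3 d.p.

x* = 19.561

Social marginal cost = private MC + MEC = 35.229 + 0.635x.
Set SMC = demand: 35.229 + 0.635x = 88.180 - 2.072x → x* = 19.5608.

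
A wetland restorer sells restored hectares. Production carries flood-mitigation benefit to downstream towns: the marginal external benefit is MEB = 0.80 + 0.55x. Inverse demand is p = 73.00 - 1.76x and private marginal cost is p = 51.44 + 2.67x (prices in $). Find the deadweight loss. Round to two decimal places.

Market equilibrium (private): 51.44 + 2.67x = 73.00 - 1.76x → x_m = 4.8668.
Social marginal cost = private MC − MEB = 50.64 + 2.12x.
Set SMC = demand: 50.64 + 2.12x = 73.00 - 1.76x → x* = 5.7629.
Between x* and x_m the wedge demand − SMC runs linearly from 0 to MEB(x_m), so the loss is a triangle.
DWL = ½ × 0.8961 × 3.4767 = 1.5577.

DWL = $1.56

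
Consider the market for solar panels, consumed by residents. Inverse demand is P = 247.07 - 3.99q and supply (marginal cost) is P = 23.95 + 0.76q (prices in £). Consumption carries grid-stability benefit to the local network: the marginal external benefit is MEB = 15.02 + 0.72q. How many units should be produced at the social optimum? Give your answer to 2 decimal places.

q* = 59.09

Social marginal benefit = demand + MEB = 262.09 - 3.27q.
Set SMB = MC: 262.09 - 3.27q = 23.95 + 0.76q → q* = 59.0918.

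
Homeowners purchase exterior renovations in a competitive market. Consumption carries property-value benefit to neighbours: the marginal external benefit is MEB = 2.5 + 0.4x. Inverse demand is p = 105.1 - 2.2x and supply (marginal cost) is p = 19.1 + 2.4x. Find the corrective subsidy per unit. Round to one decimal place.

subsidy = 10.9 per unit

Social marginal benefit = demand + MEB = 107.6 - 1.8x.
Set SMB = MC: 107.6 - 1.8x = 19.1 + 2.4x → x* = 21.0714.
The Pigouvian subsidy equals MEB at x*: 2.5 + 0.4×21.0714 = 10.9286.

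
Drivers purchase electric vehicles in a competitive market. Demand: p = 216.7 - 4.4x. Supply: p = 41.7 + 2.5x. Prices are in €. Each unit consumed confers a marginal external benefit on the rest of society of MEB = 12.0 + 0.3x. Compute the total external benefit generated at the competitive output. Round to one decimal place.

€400.8

Market equilibrium (private): 41.7 + 2.5x = 216.7 - 4.4x → x_m = 25.3623.
Total external benefit = ∫₀^{x_m} (12.0 + 0.3x) dx = 12.0×25.3623 + ½×0.3×25.3623² = 400.8345.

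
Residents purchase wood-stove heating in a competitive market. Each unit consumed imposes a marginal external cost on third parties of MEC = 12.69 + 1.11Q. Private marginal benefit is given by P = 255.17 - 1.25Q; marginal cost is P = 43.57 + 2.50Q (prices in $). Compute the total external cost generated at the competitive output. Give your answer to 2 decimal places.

$2483.16

Market equilibrium (private): 43.57 + 2.50Q = 255.17 - 1.25Q → Q_m = 56.4267.
Total external cost = ∫₀^{Q_m} (12.69 + 1.11Q) dQ = 12.69×56.4267 + ½×1.11×56.4267² = 2483.1595.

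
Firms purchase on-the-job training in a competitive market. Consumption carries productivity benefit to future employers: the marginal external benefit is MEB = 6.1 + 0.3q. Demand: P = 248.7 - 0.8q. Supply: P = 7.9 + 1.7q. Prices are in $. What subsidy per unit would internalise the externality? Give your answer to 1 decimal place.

subsidy = $39.8 per unit

Social marginal benefit = demand + MEB = 254.8 - 0.5q.
Set SMB = MC: 254.8 - 0.5q = 7.9 + 1.7q → q* = 112.2273.
The Pigouvian subsidy equals MEB at q*: 6.1 + 0.3×112.2273 = 39.7682.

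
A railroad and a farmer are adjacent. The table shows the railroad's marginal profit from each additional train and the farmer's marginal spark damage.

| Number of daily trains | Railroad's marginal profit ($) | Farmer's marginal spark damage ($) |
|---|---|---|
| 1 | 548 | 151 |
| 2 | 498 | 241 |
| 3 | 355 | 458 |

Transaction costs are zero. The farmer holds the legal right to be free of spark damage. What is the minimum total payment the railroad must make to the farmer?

$392

Efficient level: marginal profit ≥ marginal spark damage through level 2, so k* = 2.
With the farmer holding the right, the railroad must at least compensate total damage at k*: 151 + 241 = 392.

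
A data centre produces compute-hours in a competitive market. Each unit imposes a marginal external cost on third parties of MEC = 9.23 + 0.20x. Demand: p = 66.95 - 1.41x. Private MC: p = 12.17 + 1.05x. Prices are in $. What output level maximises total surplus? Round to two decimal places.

Social marginal cost = private MC + MEC = 21.40 + 1.25x.
Set SMC = demand: 21.40 + 1.25x = 66.95 - 1.41x → x* = 17.1241.

x* = 17.12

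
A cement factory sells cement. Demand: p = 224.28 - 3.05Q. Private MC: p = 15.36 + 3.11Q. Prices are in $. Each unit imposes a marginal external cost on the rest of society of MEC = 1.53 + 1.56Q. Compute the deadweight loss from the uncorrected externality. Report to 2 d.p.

DWL = $191.94

Market equilibrium (private): 15.36 + 3.11Q = 224.28 - 3.05Q → Q_m = 33.9156.
Social marginal cost = private MC + MEC = 16.89 + 4.67Q.
Set SMC = demand: 16.89 + 4.67Q = 224.28 - 3.05Q → Q* = 26.8640.
Height of the DWL triangle at Q_m is SMC(Q_m) − demand(Q_m) = MEC(Q_m) = 54.4383.
DWL = ½ × 7.0516 × 54.4383 = 191.9386.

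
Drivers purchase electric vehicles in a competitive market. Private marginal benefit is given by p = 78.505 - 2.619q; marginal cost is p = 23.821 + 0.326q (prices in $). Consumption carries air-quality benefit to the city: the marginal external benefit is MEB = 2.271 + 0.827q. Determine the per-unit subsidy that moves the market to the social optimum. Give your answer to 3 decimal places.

subsidy = $24.510 per unit

Social marginal benefit = demand + MEB = 80.776 - 1.792q.
Set SMB = MC: 80.776 - 1.792q = 23.821 + 0.326q → q* = 26.8909.
The Pigouvian subsidy equals MEB at q*: 2.271 + 0.827×26.8909 = 24.5098.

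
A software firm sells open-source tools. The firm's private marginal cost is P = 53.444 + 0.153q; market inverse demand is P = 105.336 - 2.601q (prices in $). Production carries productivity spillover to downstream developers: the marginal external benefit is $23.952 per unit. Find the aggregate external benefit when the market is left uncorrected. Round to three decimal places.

$451.313

Market equilibrium (private): 53.444 + 0.153q = 105.336 - 2.601q → q_m = 18.8424.
Total external benefit = MEB × q_m = 23.952 × 18.8424 = 451.3132.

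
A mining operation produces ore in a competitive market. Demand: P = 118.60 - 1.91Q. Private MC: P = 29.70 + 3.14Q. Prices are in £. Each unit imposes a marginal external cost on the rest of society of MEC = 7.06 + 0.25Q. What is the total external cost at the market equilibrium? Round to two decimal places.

£163.02

Market equilibrium (private): 29.70 + 3.14Q = 118.60 - 1.91Q → Q_m = 17.6040.
Total external cost = ∫₀^{Q_m} (7.06 + 0.25Q) dQ = 7.06×17.6040 + ½×0.25×17.6040² = 163.0218.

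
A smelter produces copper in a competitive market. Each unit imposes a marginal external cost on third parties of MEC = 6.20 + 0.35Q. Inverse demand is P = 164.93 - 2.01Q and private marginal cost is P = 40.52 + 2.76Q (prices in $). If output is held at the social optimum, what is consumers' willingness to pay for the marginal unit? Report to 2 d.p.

Social marginal cost = private MC + MEC = 46.72 + 3.11Q.
Set SMC = demand: 46.72 + 3.11Q = 164.93 - 2.01Q → Q* = 23.0879.
Consumer price on the demand curve at Q*: 164.93 − 2.01×23.0879 = 118.5233.

P = $118.52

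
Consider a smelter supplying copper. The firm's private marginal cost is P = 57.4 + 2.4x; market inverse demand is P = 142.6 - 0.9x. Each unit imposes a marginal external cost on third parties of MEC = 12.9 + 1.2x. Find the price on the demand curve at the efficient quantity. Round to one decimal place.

Social marginal cost = private MC + MEC = 70.3 + 3.6x.
Set SMC = demand: 70.3 + 3.6x = 142.6 - 0.9x → x* = 16.0667.
Consumer price on the demand curve at x*: 142.6 − 0.9×16.0667 = 128.1400.

P = 128.1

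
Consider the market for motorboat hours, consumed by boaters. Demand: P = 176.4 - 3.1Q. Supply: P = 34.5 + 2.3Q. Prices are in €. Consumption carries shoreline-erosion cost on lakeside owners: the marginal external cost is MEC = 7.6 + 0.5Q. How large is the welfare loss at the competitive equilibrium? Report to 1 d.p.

DWL = €36.4

Market equilibrium (private): 34.5 + 2.3Q = 176.4 - 3.1Q → Q_m = 26.2778.
Social marginal benefit = demand − MEC = 168.8 - 3.6Q.
Set SMB = MC: 168.8 - 3.6Q = 34.5 + 2.3Q → Q* = 22.7627.
The loss is the area between SMB and MC from Q* to Q_m; with linear curves that's a triangle of height MEC(Q_m).
DWL = ½ × 3.5151 × 20.7389 = 36.4497.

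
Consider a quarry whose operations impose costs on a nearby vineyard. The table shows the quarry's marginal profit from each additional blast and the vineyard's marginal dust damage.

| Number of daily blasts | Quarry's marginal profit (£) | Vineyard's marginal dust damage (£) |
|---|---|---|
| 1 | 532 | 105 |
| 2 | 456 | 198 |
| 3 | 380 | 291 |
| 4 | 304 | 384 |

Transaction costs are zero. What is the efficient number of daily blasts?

Bargaining reaches the level where marginal profit last exceeds marginal dust damage.
That holds through level 3 (380 ≥ 291) but not at 4 (304 < 384).

3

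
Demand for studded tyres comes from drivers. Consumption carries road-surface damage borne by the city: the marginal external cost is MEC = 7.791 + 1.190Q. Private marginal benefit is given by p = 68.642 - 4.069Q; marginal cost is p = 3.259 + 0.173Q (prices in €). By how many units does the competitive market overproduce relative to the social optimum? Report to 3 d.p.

Market equilibrium (private): 3.259 + 0.173Q = 68.642 - 4.069Q → Q_m = 15.4132.
Social marginal benefit = demand − MEC = 60.851 - 5.259Q.
Set SMB = MC: 60.851 - 5.259Q = 3.259 + 0.173Q → Q* = 10.6024.
Gap = |15.4132 − 10.6024| = 4.8108.

4.811 units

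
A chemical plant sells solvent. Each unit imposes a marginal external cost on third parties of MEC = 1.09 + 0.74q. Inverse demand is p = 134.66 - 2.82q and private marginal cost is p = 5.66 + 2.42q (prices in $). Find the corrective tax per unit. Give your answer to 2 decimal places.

tax = $16.92 per unit

Social marginal cost = private MC + MEC = 6.75 + 3.16q.
Set SMC = demand: 6.75 + 3.16q = 134.66 - 2.82q → q* = 21.3896.
The Pigouvian tax equals MEC at q*: 1.09 + 0.74×21.3896 = 16.9183.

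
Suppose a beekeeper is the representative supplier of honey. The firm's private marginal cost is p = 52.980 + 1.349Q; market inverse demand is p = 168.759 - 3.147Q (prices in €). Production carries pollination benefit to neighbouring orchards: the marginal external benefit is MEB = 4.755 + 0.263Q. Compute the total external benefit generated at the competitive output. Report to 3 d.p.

€209.652

Market equilibrium (private): 52.980 + 1.349Q = 168.759 - 3.147Q → Q_m = 25.7516.
Total external benefit = ∫₀^{Q_m} (4.755 + 0.263Q) dQ = 4.755×25.7516 + ½×0.263×25.7516² = 209.6524.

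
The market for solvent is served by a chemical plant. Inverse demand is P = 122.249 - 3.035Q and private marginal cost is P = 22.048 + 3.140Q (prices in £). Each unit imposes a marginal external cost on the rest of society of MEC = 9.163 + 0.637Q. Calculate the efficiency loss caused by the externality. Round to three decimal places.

DWL = £27.909

Market equilibrium (private): 22.048 + 3.140Q = 122.249 - 3.035Q → Q_m = 16.2269.
Social marginal cost = private MC + MEC = 31.211 + 3.777Q.
Set SMC = demand: 31.211 + 3.777Q = 122.249 - 3.035Q → Q* = 13.3644.
Height of the DWL triangle at Q_m is SMC(Q_m) − demand(Q_m) = MEC(Q_m) = 19.4995.
DWL = ½ × 2.8625 × 19.4995 = 27.9087.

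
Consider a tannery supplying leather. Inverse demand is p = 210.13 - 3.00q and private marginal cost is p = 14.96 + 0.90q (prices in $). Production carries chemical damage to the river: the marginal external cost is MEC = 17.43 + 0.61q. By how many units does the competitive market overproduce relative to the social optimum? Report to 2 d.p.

Market equilibrium (private): 14.96 + 0.90q = 210.13 - 3.00q → q_m = 50.0436.
Social marginal cost = private MC + MEC = 32.39 + 1.51q.
Set SMC = demand: 32.39 + 1.51q = 210.13 - 3.00q → q* = 39.4102.
Gap = |50.0436 − 39.4102| = 10.6334.

10.63 units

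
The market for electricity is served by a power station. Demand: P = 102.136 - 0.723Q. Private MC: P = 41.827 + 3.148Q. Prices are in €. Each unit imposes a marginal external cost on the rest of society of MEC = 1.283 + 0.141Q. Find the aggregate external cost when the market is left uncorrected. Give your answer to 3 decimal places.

Market equilibrium (private): 41.827 + 3.148Q = 102.136 - 0.723Q → Q_m = 15.5797.
Total external cost = ∫₀^{Q_m} (1.283 + 0.141Q) dQ = 1.283×15.5797 + ½×0.141×15.5797² = 37.1010.

€37.101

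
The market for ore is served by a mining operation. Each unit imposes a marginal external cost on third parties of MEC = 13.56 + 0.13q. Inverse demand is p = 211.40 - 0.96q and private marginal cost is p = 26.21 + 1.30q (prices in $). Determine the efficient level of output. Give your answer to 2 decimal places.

q* = 71.81

Social marginal cost = private MC + MEC = 39.77 + 1.43q.
Set SMC = demand: 39.77 + 1.43q = 211.40 - 0.96q → q* = 71.8117.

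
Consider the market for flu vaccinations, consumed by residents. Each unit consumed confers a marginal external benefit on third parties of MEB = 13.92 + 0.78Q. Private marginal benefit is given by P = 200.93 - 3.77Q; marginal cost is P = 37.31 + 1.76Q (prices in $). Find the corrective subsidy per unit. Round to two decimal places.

Social marginal benefit = demand + MEB = 214.85 - 2.99Q.
Set SMB = MC: 214.85 - 2.99Q = 37.31 + 1.76Q → Q* = 37.3768.
The Pigouvian subsidy equals MEB at Q*: 13.92 + 0.78×37.3768 = 43.0739.

subsidy = $43.07 per unit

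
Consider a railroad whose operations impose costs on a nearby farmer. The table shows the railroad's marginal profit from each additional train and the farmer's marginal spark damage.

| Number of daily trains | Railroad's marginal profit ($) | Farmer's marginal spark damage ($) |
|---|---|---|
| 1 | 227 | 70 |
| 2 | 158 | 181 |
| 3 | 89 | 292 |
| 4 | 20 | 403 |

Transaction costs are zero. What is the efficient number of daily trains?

1

Bargaining reaches the level where marginal profit last exceeds marginal spark damage.
That holds through level 1 (227 ≥ 70) but not at 2 (158 < 181).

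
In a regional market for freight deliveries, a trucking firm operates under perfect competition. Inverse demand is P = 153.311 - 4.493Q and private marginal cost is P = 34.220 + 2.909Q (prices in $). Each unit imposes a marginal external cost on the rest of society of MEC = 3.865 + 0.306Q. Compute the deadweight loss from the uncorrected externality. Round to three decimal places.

DWL = $5.010

Market equilibrium (private): 34.220 + 2.909Q = 153.311 - 4.493Q → Q_m = 16.0890.
Social marginal cost = private MC + MEC = 38.085 + 3.215Q.
Set SMC = demand: 38.085 + 3.215Q = 153.311 - 4.493Q → Q* = 14.9489.
The loss is the area between SMC and demand from Q* to Q_m; with linear curves that's a triangle of height MEC(Q_m).
DWL = ½ × 1.1401 × 8.7882 = 5.0097.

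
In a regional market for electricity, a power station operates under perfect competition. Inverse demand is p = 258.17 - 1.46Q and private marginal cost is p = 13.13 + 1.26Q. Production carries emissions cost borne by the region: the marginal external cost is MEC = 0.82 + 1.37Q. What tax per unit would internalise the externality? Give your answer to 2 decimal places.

Social marginal cost = private MC + MEC = 13.95 + 2.63Q.
Set SMC = demand: 13.95 + 2.63Q = 258.17 - 1.46Q → Q* = 59.7115.
The Pigouvian tax equals MEC at Q*: 0.82 + 1.37×59.7115 = 82.6248.

tax = 82.62 per unit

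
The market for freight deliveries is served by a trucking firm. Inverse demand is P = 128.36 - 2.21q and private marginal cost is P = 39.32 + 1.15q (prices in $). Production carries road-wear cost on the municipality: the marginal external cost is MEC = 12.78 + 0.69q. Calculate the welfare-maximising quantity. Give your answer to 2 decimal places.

Social marginal cost = private MC + MEC = 52.10 + 1.84q.
Set SMC = demand: 52.10 + 1.84q = 128.36 - 2.21q → q* = 18.8296.

q* = 18.83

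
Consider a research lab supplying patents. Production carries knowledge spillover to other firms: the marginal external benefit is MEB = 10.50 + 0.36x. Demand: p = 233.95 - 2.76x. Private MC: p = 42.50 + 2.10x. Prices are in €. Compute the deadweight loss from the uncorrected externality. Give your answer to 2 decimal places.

DWL = €67.69

Market equilibrium (private): 42.50 + 2.10x = 233.95 - 2.76x → x_m = 39.3930.
Social marginal cost = private MC − MEB = 32.00 + 1.74x.
Set SMC = demand: 32.00 + 1.74x = 233.95 - 2.76x → x* = 44.8778.
Between x* and x_m the wedge demand − SMC runs linearly from 0 to MEB(x_m), so the loss is a triangle.
DWL = ½ × 5.4848 × 24.6815 = 67.6865.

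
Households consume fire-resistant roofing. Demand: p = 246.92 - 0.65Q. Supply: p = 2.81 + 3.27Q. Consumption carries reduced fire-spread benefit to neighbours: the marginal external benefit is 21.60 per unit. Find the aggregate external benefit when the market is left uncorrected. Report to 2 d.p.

1345.10

Market equilibrium (private): 2.81 + 3.27Q = 246.92 - 0.65Q → Q_m = 62.2730.
Total external benefit = MEB × Q_m = 21.60 × 62.2730 = 1345.0968.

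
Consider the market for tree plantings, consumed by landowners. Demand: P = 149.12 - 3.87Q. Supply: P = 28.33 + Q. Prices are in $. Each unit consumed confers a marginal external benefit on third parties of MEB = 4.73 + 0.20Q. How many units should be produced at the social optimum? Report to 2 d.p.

Q* = 26.88

Social marginal benefit = demand + MEB = 153.85 - 3.67Q.
Set SMB = MC: 153.85 - 3.67Q = 28.33 + Q → Q* = 26.8779.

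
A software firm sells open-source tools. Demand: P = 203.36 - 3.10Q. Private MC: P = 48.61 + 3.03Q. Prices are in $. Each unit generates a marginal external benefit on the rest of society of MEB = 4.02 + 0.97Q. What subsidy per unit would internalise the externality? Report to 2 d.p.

subsidy = $33.87 per unit

Social marginal cost = private MC − MEB = 44.59 + 2.06Q.
Set SMC = demand: 44.59 + 2.06Q = 203.36 - 3.10Q → Q* = 30.7694.
The Pigouvian subsidy equals MEB at Q*: 4.02 + 0.97×30.7694 = 33.8663.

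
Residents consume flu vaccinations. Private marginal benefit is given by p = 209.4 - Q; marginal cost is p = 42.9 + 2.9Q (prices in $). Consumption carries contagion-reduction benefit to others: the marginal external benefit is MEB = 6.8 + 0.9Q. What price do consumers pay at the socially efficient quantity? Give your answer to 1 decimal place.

Social marginal benefit = demand + MEB = 216.2 - 0.1Q.
Set SMB = MC: 216.2 - 0.1Q = 42.9 + 2.9Q → Q* = 57.7667.
Consumer price on the demand curve at Q*: 209.4 − 1.0×57.7667 = 151.6333.

P = $151.6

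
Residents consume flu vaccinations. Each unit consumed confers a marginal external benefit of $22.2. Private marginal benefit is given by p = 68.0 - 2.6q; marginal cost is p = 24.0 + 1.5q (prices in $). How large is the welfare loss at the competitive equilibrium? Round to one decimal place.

Market equilibrium (private): 24.0 + 1.5q = 68.0 - 2.6q → q_m = 10.7317.
Social marginal benefit = demand + MEB = 90.2 - 2.6q.
Set SMB = MC: 90.2 - 2.6q = 24.0 + 1.5q → q* = 16.1463.
Height of the DWL triangle at q_m is SMB(q_m) − MC(q_m) = MEB(q_m) = 22.2000.
DWL = ½ × 5.4146 × 22.2000 = 60.1021.

DWL = $60.1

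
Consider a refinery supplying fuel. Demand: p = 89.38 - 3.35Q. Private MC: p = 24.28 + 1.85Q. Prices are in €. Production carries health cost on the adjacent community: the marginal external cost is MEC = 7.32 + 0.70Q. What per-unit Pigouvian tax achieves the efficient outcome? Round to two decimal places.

Social marginal cost = private MC + MEC = 31.60 + 2.55Q.
Set SMC = demand: 31.60 + 2.55Q = 89.38 - 3.35Q → Q* = 9.7932.
The Pigouvian tax equals MEC at Q*: 7.32 + 0.70×9.7932 = 14.1752.

tax = €14.18 per unit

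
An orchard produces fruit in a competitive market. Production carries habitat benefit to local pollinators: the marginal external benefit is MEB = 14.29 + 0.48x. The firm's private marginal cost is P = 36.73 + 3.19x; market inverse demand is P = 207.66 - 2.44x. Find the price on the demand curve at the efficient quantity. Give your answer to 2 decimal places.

Social marginal cost = private MC − MEB = 22.44 + 2.71x.
Set SMC = demand: 22.44 + 2.71x = 207.66 - 2.44x → x* = 35.9650.
Consumer price on the demand curve at x*: 207.66 − 2.44×35.9650 = 119.9054.

P = 119.91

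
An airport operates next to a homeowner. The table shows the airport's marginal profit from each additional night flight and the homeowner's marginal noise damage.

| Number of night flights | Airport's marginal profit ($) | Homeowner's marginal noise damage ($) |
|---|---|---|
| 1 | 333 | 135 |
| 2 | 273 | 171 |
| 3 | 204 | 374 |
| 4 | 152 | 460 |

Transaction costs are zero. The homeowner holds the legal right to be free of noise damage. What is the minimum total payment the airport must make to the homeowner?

$306

Efficient level: marginal profit ≥ marginal noise damage through level 2, so k* = 2.
With the homeowner holding the right, the airport must at least compensate total damage at k*: 135 + 171 = 306.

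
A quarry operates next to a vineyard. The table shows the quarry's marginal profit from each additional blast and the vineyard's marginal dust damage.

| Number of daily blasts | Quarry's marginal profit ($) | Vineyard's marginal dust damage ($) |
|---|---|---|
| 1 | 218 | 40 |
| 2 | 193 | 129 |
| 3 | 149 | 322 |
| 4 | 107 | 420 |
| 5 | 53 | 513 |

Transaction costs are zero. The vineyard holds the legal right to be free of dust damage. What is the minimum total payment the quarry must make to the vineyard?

Efficient level: marginal profit ≥ marginal dust damage through level 2, so k* = 2.
With the vineyard holding the right, the quarry must at least compensate total damage at k*: 40 + 129 = 169.

$169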